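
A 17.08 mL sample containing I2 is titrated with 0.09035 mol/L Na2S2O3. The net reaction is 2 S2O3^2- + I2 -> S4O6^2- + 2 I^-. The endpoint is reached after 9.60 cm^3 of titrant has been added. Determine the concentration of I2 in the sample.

0.0254 M

n(Na2S2O3) = 0.09035 x 0.009600 = 0.0008674 mol.
From the balanced equation, 2 mol Na2S2O3 reacts with 1 mol I2, so n(I2) = 0.0008674 x 1/2 = 0.0004337 mol.
[I2] = 0.0004337 / 0.01708 L = 0.0254 M.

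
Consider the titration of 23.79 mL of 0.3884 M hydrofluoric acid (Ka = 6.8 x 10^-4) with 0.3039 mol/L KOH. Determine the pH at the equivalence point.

n(HF) = 0.3884 x 0.02379 = 0.009240 mol; V(KOH) at equivalence = 0.009240/0.3039 = 0.03040 L.
At equivalence all the acid is converted to F-; total volume = 0.02379 + 0.03040 = 0.05419 L, so [F-] = 0.009240/0.05419 = 0.1705 M.
Kb = Kw/Ka = 1.0e-14 / 6.8 x 10^-4 = 1.47e-11.
[OH^-] = sqrt(Kb x [F-]) = sqrt(1.47e-11 x 0.1705) = 1.58e-6 M.
pOH = 5.80, so pH = 14.00 - 5.80 = 8.20.

8.20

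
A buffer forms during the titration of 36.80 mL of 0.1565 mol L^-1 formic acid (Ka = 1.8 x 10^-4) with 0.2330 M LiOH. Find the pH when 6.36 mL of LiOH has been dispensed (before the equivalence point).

3.28

Initial n(HCOOH) = 0.1565 x 0.03680 = 0.005759 mol.
n(LiOH) added = 0.2330 x 0.006360 = 0.001482 mol, converting that many moles of HCOOH to HCOO-.
Remaining n(HCOOH) = 0.004277 mol; n(HCOO-) = 0.001482 mol.
By Henderson-Hasselbalch, pH = pKa + log([A^-]/[HA]) = 3.74 + log(0.001482/0.004277) = 3.74 + (-0.46) = 3.28.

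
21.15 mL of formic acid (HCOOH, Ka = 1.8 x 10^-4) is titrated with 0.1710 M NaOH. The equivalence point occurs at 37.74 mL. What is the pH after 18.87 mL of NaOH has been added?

18.87 mL is exactly half the equivalence volume (37.74/2), i.e. the half-equivalence point.
There, n(HA) = n(A^-), so pH = pKa = -log(1.8 x 10^-4) = 3.74.

3.74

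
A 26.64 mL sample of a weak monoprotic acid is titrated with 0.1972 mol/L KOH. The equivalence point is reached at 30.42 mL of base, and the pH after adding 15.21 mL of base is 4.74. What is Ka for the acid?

15.21 mL is half of the equivalence volume, so this is the half-equivalence point where [HA] = [A^-].
At half-equivalence pH = pKa, so pKa = 4.74.
Ka = 10^(-4.74) = 1.8 x 10^-5.

1.8 x 10^-5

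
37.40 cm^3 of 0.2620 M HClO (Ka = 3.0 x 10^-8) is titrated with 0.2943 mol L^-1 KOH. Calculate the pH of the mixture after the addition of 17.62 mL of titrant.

Initial n(HClO) = 0.2620 x 0.03740 = 0.009799 mol.
n(KOH) added = 0.2943 x 0.01762 = 0.005186 mol, converting that many moles of HClO to ClO-.
Remaining n(HClO) = 0.004613 mol; n(ClO-) = 0.005186 mol.
By Henderson-Hasselbalch, pH = pKa + log([A^-]/[HA]) = 7.52 + log(0.005186/0.004613) = 7.52 + (+0.05) = 7.57.

7.57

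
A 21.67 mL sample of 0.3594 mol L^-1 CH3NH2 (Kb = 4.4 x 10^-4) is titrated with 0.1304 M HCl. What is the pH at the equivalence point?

5.83

n(CH3NH2) = 0.3594 x 0.02167 = 0.007788 mol; V(HCl) at equivalence = 0.007788/0.1304 = 0.05973 L.
At equivalence the base is fully converted to CH3NH3+; total volume = 0.08140 L, so [CH3NH3+] = 0.007788/0.08140 = 0.09568 M.
Ka(CH3NH3+) = Kw/Kb = 1.0e-14 / 4.4 x 10^-4 = 2.27e-11.
[H^+] = sqrt(Ka x [CH3NH3+]) = sqrt(2.27e-11 x 0.09568) = 1.47e-6 M.
pH = -log(1.47e-6) = 5.83.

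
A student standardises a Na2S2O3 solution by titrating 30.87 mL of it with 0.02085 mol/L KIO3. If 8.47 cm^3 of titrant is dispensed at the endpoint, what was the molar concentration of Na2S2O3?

0.0343 M

n(KIO3) = 0.02085 x 0.008470 = 0.0001766 mol.
From the balanced equation, 1 mol KIO3 reacts with 6 mol Na2S2O3, so n(Na2S2O3) = 0.0001766 x 6/1 = 0.001060 mol.
[Na2S2O3] = 0.001060 / 0.03087 L = 0.0343 M.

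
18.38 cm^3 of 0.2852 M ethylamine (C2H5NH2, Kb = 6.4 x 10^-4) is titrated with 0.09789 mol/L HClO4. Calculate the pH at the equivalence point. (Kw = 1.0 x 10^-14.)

n(C2H5NH2) = 0.2852 x 0.01838 = 0.005242 mol; V(HClO4) at equivalence = 0.005242/0.09789 = 0.05355 L.
At equivalence the base is fully converted to C2H5NH3+; total volume = 0.07193 L, so [C2H5NH3+] = 0.005242/0.07193 = 0.07288 M.
Ka(C2H5NH3+) = Kw/Kb = 1.0e-14 / 6.4 x 10^-4 = 1.56e-11.
[H^+] = sqrt(Ka x [C2H5NH3+]) = sqrt(1.56e-11 x 0.07288) = 1.07e-6 M.
pH = -log(1.07e-6) = 5.97.

5.97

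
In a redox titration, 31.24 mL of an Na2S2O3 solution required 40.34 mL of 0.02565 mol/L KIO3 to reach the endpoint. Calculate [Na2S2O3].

n(KIO3) = 0.02565 x 0.04034 = 0.001035 mol.
From the balanced equation, 1 mol KIO3 reacts with 6 mol Na2S2O3, so n(Na2S2O3) = 0.001035 x 6/1 = 0.006208 mol.
[Na2S2O3] = 0.006208 / 0.03124 L = 0.199 M.

0.199 M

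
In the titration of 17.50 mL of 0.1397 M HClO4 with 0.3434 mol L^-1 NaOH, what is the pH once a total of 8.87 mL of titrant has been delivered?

n(acid) = 0.1397 x 0.01750 = 0.002445 mol; n(NaOH) added = 0.3434 x 0.008870 = 0.003046 mol.
Base is in excess by 0.003046 - 0.002445 = 0.0006012 mol in a total volume of 0.02637 L.
[OH^-] = 0.0006012/0.02637 = 0.02280 M, so pOH = 1.64 and pH = 14.00 - 1.64 = 12.36.

12.36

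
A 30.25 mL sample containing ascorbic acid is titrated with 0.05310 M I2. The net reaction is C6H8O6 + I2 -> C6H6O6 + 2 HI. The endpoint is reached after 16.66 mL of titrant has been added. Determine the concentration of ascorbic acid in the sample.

n(I2) = 0.05310 x 0.01666 = 0.0008846 mol.
From the balanced equation, 1 mol I2 reacts with 1 mol ascorbic acid, so n(ascorbic acid) = 0.0008846 x 1/1 = 0.0008846 mol.
[ascorbic acid] = 0.0008846 / 0.03025 L = 0.0292 M.

0.0292 M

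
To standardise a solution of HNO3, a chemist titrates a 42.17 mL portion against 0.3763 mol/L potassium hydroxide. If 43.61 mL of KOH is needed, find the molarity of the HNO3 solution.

n(KOH) delivered = 0.3763 x 0.04361 = 0.01641 mol.
For a 1:1 reaction, n(HNO3) = 0.01641 mol.
[HNO3] = 0.01641 mol / 0.04217 L = 0.389 M.

0.389 M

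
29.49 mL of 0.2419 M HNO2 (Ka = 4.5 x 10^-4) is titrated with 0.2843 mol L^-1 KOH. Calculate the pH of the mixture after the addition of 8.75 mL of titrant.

3.08

Initial n(HNO2) = 0.2419 x 0.02949 = 0.007134 mol.
n(KOH) added = 0.2843 x 0.008750 = 0.002488 mol, converting that many moles of HNO2 to NO2-.
Remaining n(HNO2) = 0.004646 mol; n(NO2-) = 0.002488 mol.
By Henderson-Hasselbalch, pH = pKa + log([A^-]/[HA]) = 3.35 + log(0.002488/0.004646) = 3.35 + (-0.27) = 3.08.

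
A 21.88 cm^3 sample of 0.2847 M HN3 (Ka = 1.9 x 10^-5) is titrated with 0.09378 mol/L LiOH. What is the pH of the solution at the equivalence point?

n(HN3) = 0.2847 x 0.02188 = 0.006229 mol; V(LiOH) at equivalence = 0.006229/0.09378 = 0.06642 L.
At equivalence all the acid is converted to N3-; total volume = 0.02188 + 0.06642 = 0.08830 L, so [N3-] = 0.006229/0.08830 = 0.07054 M.
Kb = Kw/Ka = 1.0e-14 / 1.9 x 10^-5 = 5.26e-10.
[OH^-] = sqrt(Kb x [N3-]) = sqrt(5.26e-10 x 0.07054) = 6.09e-6 M.
pOH = 5.22, so pH = 14.00 - 5.22 = 8.78.

8.78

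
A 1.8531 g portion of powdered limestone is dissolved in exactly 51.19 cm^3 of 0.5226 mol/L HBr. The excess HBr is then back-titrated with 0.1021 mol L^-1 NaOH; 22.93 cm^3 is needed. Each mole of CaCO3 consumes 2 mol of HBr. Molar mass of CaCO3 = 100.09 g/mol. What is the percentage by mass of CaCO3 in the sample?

65.9%

Total n(HBr) added = 0.5226 x 0.05119 = 0.02675 mol.
n(NaOH) used = 0.1021 x 0.02293 = 0.002341 mol, which equals the excess n(HBr).
So n(HBr) consumed by the sample = 0.02675 - 0.002341 = 0.02441 mol.
n(CaCO3) = 0.02441 / 2 = 0.01221 mol.
mass CaCO3 = 0.01221 x 100.09 = 1.222 g, so %CaCO3 = 1.222/1.8531 x 100 = 65.9%.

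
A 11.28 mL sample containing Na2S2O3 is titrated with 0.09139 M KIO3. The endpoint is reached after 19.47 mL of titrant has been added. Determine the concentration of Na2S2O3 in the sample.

n(KIO3) = 0.09139 x 0.01947 = 0.001779 mol.
From the balanced equation, 1 mol KIO3 reacts with 6 mol Na2S2O3, so n(Na2S2O3) = 0.001779 x 6/1 = 0.01068 mol.
[Na2S2O3] = 0.01068 / 0.01128 L = 0.946 M.

0.946 M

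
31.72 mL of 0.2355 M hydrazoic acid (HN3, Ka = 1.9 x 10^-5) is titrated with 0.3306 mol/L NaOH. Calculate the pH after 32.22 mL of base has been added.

n(acid) = 0.2355 x 0.03172 = 0.007470 mol; n(NaOH) added = 0.3306 x 0.03222 = 0.01065 mol.
Base is in excess by 0.01065 - 0.007470 = 0.003182 mol in a total volume of 0.06394 L.
[OH^-] = 0.003182/0.06394 = 0.04976 M, so pOH = 1.30 and pH = 14.00 - 1.30 = 12.70.

12.70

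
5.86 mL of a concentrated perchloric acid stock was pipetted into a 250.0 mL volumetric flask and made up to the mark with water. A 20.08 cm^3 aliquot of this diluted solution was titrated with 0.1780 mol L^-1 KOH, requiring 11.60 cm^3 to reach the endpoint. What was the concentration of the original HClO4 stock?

n(KOH) = 0.1780 x 0.01160 = 0.002065 mol.
n(HClO4) in the aliquot = 0.002065 mol.
[diluted HClO4] = 0.002065 / 0.02008 = 0.1028 M.
Dilution factor = 250.0/5.860 = 42.66, so [stock] = 0.1028 x 42.66 = 4.39 M.

4.39 M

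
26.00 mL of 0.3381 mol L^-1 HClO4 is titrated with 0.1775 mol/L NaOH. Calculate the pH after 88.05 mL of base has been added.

12.78

n(acid) = 0.3381 x 0.02600 = 0.008791 mol; n(NaOH) added = 0.1775 x 0.08805 = 0.01563 mol.
Base is in excess by 0.01563 - 0.008791 = 0.006838 mol in a total volume of 0.1140 L.
[OH^-] = 0.006838/0.1140 = 0.05996 M, so pOH = 1.22 and pH = 14.00 - 1.22 = 12.78.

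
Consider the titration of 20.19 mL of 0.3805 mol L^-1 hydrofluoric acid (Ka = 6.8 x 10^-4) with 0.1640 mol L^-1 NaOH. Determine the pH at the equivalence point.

8.11

n(HF) = 0.3805 x 0.02019 = 0.007682 mol; V(NaOH) at equivalence = 0.007682/0.1640 = 0.04684 L.
At equivalence all the acid is converted to F-; total volume = 0.02019 + 0.04684 = 0.06703 L, so [F-] = 0.007682/0.06703 = 0.1146 M.
Kb = Kw/Ka = 1.0e-14 / 6.8 x 10^-4 = 1.47e-11.
[OH^-] = sqrt(Kb x [F-]) = sqrt(1.47e-11 x 0.1146) = 1.30e-6 M.
pOH = 5.89, so pH = 14.00 - 5.89 = 8.11.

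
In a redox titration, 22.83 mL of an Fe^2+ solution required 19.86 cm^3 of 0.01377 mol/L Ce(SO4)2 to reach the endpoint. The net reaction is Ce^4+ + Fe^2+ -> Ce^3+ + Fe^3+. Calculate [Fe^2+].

0.0120 M

n(Ce(SO4)2) = 0.01377 x 0.01986 = 0.0002735 mol.
From the balanced equation, 1 mol Ce(SO4)2 reacts with 1 mol Fe^2+, so n(Fe^2+) = 0.0002735 x 1/1 = 0.0002735 mol.
[Fe^2+] = 0.0002735 / 0.02283 L = 0.0120 M.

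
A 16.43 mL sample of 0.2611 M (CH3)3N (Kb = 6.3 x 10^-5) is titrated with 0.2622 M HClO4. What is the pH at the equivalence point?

5.34

n((CH3)3N) = 0.2611 x 0.01643 = 0.004290 mol; V(HClO4) at equivalence = 0.004290/0.2622 = 0.01636 L.
At equivalence the base is fully converted to (CH3)3NH+; total volume = 0.03279 L, so [(CH3)3NH+] = 0.004290/0.03279 = 0.1308 M.
Ka((CH3)3NH+) = Kw/Kb = 1.0e-14 / 6.3 x 10^-5 = 1.59e-10.
[H^+] = sqrt(Ka x [(CH3)3NH+]) = sqrt(1.59e-10 x 0.1308) = 4.56e-6 M.
pH = -log(4.56e-6) = 5.34.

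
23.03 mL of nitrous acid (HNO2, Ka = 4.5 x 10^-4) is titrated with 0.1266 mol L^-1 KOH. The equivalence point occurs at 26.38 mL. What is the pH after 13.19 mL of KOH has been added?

13.19 mL is exactly half the equivalence volume (26.38/2), i.e. the half-equivalence point.
There, n(HA) = n(A^-), so pH = pKa = -log(4.5 x 10^-4) = 3.35.

3.35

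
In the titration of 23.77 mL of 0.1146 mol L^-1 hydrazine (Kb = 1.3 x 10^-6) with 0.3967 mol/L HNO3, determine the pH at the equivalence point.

4.58

n(N2H4) = 0.1146 x 0.02377 = 0.002724 mol; V(HNO3) at equivalence = 0.002724/0.3967 = 0.006867 L.
At equivalence the base is fully converted to N2H5+; total volume = 0.03064 L, so [N2H5+] = 0.002724/0.03064 = 0.08891 M.
Ka(N2H5+) = Kw/Kb = 1.0e-14 / 1.3 x 10^-6 = 7.69e-9.
[H^+] = sqrt(Ka x [N2H5+]) = sqrt(7.69e-9 x 0.08891) = 2.62e-5 M.
pH = -log(2.62e-5) = 4.58.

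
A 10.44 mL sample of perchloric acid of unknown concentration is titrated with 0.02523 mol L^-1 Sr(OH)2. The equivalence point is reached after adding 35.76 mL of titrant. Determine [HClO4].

n(Sr(OH)2) delivered = 0.02523 x 0.03576 = 0.0009022 mol.
The reaction is 2 HClO4 + 1 Sr(OH)2, so n(HClO4) = 0.0009022 x 2/1 = 0.001804 mol.
[HClO4] = 0.001804 mol / 0.01044 L = 0.173 M.

0.173 M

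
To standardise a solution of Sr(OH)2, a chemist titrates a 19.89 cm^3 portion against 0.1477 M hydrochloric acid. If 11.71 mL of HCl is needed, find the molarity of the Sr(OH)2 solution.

0.0435 M

n(HCl) delivered = 0.1477 x 0.01171 = 0.001730 mol.
The reaction is 1 Sr(OH)2 + 2 HCl, so n(Sr(OH)2) = 0.001730 x 1/2 = 0.0008648 mol.
[Sr(OH)2] = 0.0008648 mol / 0.01989 L = 0.0435 M.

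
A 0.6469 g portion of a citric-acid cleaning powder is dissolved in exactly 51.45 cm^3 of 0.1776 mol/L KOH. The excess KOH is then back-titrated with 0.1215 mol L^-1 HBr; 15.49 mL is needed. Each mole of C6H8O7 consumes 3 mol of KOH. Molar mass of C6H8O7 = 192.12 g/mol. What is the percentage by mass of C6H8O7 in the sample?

Total n(KOH) added = 0.1776 x 0.05145 = 0.009138 mol.
n(HBr) used = 0.1215 x 0.01549 = 0.001882 mol, which equals the excess n(KOH).
So n(KOH) consumed by the sample = 0.009138 - 0.001882 = 0.007255 mol.
n(C6H8O7) = 0.007255 / 3 = 0.002418 mol.
mass C6H8O7 = 0.002418 x 192.12 = 0.4646 g, so %C6H8O7 = 0.4646/0.6469 x 100 = 71.8%.

71.8%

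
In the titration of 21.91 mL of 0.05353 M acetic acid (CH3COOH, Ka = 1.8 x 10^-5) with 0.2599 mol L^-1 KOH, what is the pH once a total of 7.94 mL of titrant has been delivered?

n(acid) = 0.05353 x 0.02191 = 0.001173 mol; n(KOH) added = 0.2599 x 0.007940 = 0.002064 mol.
Base is in excess by 0.002064 - 0.001173 = 0.0008908 mol in a total volume of 0.02985 L.
[OH^-] = 0.0008908/0.02985 = 0.02984 M, so pOH = 1.53 and pH = 14.00 - 1.53 = 12.47.

12.47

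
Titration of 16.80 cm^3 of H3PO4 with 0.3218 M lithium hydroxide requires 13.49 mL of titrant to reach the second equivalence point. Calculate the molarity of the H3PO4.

0.129 M

n(LiOH) = 0.3218 x 0.01349 = 0.004341 mol.
At the second equivalence point, 2 mol OH^- react per mol H3PO4, so n(H3PO4) = 0.004341 / 2 = 0.002171 mol.
[H3PO4] = 0.002171 / 0.01680 L = 0.129 M.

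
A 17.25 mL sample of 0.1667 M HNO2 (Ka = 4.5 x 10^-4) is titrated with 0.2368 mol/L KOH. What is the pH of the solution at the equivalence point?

n(HNO2) = 0.1667 x 0.01725 = 0.002876 mol; V(KOH) at equivalence = 0.002876/0.2368 = 0.01214 L.
At equivalence all the acid is converted to NO2-; total volume = 0.01725 + 0.01214 = 0.02939 L, so [NO2-] = 0.002876/0.02939 = 0.09783 M.
Kb = Kw/Ka = 1.0e-14 / 4.5 x 10^-4 = 2.22e-11.
[OH^-] = sqrt(Kb x [NO2-]) = sqrt(2.22e-11 x 0.09783) = 1.47e-6 M.
pOH = 5.83, so pH = 14.00 - 5.83 = 8.17.

8.17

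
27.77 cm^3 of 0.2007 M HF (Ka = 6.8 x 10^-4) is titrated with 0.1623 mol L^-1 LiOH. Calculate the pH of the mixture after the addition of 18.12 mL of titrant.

Initial n(HF) = 0.2007 x 0.02777 = 0.005573 mol.
n(LiOH) added = 0.1623 x 0.01812 = 0.002941 mol, converting that many moles of HF to F-.
Remaining n(HF) = 0.002633 mol; n(F-) = 0.002941 mol.
By Henderson-Hasselbalch, pH = pKa + log([A^-]/[HA]) = 3.17 + log(0.002941/0.002633) = 3.17 + (+0.05) = 3.22.

3.22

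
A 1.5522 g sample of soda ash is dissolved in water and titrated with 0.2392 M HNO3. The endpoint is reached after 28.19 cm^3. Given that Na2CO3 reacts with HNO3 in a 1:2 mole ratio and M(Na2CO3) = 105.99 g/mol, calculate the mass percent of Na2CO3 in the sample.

n(HNO3) = 0.2392 x 0.02819 = 0.006743 mol.
n(Na2CO3) = 0.006743 / 2 = 0.003372 mol.
mass of Na2CO3 = 0.003372 x 105.99 = 0.3573 g.
% purity = 0.3573 / 1.5522 x 100 = 23.0%.

23.0%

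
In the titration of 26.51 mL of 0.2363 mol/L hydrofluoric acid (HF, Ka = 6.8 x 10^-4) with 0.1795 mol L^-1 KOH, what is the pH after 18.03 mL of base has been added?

3.20

Initial n(HF) = 0.2363 x 0.02651 = 0.006264 mol.
n(KOH) added = 0.1795 x 0.01803 = 0.003236 mol, converting that many moles of HF to F-.
Remaining n(HF) = 0.003028 mol; n(F-) = 0.003236 mol.
By Henderson-Hasselbalch, pH = pKa + log([A^-]/[HA]) = 3.17 + log(0.003236/0.003028) = 3.17 + (+0.03) = 3.20.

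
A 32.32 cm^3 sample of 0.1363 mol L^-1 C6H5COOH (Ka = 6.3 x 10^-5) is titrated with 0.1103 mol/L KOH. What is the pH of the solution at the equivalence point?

8.49

n(C6H5COOH) = 0.1363 x 0.03232 = 0.004405 mol; V(KOH) at equivalence = 0.004405/0.1103 = 0.03994 L.
At equivalence all the acid is converted to C6H5COO-; total volume = 0.03232 + 0.03994 = 0.07226 L, so [C6H5COO-] = 0.004405/0.07226 = 0.06096 M.
Kb = Kw/Ka = 1.0e-14 / 6.3 x 10^-5 = 1.59e-10.
[OH^-] = sqrt(Kb x [C6H5COO-]) = sqrt(1.59e-10 x 0.06096) = 3.11e-6 M.
pOH = 5.51, so pH = 14.00 - 5.51 = 8.49.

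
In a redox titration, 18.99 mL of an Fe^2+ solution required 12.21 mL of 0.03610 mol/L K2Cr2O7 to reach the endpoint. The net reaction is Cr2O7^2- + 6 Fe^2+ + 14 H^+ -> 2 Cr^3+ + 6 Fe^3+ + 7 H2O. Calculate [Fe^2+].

0.139 M

n(K2Cr2O7) = 0.03610 x 0.01221 = 0.0004408 mol.
From the balanced equation, 1 mol K2Cr2O7 reacts with 6 mol Fe^2+, so n(Fe^2+) = 0.0004408 x 6/1 = 0.002645 mol.
[Fe^2+] = 0.002645 / 0.01899 L = 0.139 M.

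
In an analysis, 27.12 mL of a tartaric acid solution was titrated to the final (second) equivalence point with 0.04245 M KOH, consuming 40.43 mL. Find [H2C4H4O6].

0.0316 M

n(KOH) = 0.04245 x 0.04043 = 0.001716 mol.
At the final (second) equivalence point, 2 mol OH^- react per mol H2C4H4O6, so n(H2C4H4O6) = 0.001716 / 2 = 0.0008581 mol.
[H2C4H4O6] = 0.0008581 / 0.02712 L = 0.0316 M.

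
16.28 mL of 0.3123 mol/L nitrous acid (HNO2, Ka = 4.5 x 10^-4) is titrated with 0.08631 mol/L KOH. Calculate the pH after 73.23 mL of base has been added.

n(acid) = 0.3123 x 0.01628 = 0.005084 mol; n(KOH) added = 0.08631 x 0.07323 = 0.006320 mol.
Base is in excess by 0.006320 - 0.005084 = 0.001236 mol in a total volume of 0.08951 L.
[OH^-] = 0.001236/0.08951 = 0.01381 M, so pOH = 1.86 and pH = 14.00 - 1.86 = 12.14.

12.14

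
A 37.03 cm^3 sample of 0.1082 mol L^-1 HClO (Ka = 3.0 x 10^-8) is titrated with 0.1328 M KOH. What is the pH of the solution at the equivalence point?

10.15

n(HClO) = 0.1082 x 0.03703 = 0.004007 mol; V(KOH) at equivalence = 0.004007/0.1328 = 0.03017 L.
At equivalence all the acid is converted to ClO-; total volume = 0.03703 + 0.03017 = 0.06720 L, so [ClO-] = 0.004007/0.06720 = 0.05962 M.
Kb = Kw/Ka = 1.0e-14 / 3.0 x 10^-8 = 3.33e-7.
[OH^-] = sqrt(Kb x [ClO-]) = sqrt(3.33e-7 x 0.05962) = 0.000141 M.
pOH = 3.85, so pH = 14.00 - 3.85 = 10.15.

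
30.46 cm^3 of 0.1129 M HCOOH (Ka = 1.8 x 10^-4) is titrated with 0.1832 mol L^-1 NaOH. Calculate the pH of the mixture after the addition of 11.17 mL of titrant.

3.91

Initial n(HCOOH) = 0.1129 x 0.03046 = 0.003439 mol.
n(NaOH) added = 0.1832 x 0.01117 = 0.002046 mol, converting that many moles of HCOOH to HCOO-.
Remaining n(HCOOH) = 0.001393 mol; n(HCOO-) = 0.002046 mol.
By Henderson-Hasselbalch, pH = pKa + log([A^-]/[HA]) = 3.74 + log(0.002046/0.001393) = 3.74 + (+0.17) = 3.91.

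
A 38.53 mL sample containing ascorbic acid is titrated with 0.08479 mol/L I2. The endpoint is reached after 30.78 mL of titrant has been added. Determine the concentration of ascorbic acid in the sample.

0.0677 M

n(I2) = 0.08479 x 0.03078 = 0.002610 mol.
From the balanced equation, 1 mol I2 reacts with 1 mol ascorbic acid, so n(ascorbic acid) = 0.002610 x 1/1 = 0.002610 mol.
[ascorbic acid] = 0.002610 / 0.03853 L = 0.0677 M.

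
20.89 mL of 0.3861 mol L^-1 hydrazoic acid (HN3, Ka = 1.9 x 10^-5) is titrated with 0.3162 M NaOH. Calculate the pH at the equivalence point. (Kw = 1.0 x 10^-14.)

n(HN3) = 0.3861 x 0.02089 = 0.008066 mol; V(NaOH) at equivalence = 0.008066/0.3162 = 0.02551 L.
At equivalence all the acid is converted to N3-; total volume = 0.02089 + 0.02551 = 0.04640 L, so [N3-] = 0.008066/0.04640 = 0.1738 M.
Kb = Kw/Ka = 1.0e-14 / 1.9 x 10^-5 = 5.26e-10.
[OH^-] = sqrt(Kb x [N3-]) = sqrt(5.26e-10 x 0.1738) = 9.57e-6 M.
pOH = 5.02, so pH = 14.00 - 5.02 = 8.98.

8.98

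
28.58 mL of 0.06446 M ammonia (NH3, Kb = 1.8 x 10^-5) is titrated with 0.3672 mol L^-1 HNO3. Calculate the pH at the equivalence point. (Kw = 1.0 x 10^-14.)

5.26

n(NH3) = 0.06446 x 0.02858 = 0.001842 mol; V(HNO3) at equivalence = 0.001842/0.3672 = 0.005017 L.
At equivalence the base is fully converted to NH4+; total volume = 0.03360 L, so [NH4+] = 0.001842/0.03360 = 0.05483 M.
Ka(NH4+) = Kw/Kb = 1.0e-14 / 1.8 x 10^-5 = 5.56e-10.
[H^+] = sqrt(Ka x [NH4+]) = sqrt(5.56e-10 x 0.05483) = 5.52e-6 M.
pH = -log(5.52e-6) = 5.26.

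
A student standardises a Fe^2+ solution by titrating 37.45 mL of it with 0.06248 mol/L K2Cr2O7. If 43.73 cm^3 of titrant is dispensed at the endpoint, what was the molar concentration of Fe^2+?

0.438 M

n(K2Cr2O7) = 0.06248 x 0.04373 = 0.002732 mol.
From the balanced equation, 1 mol K2Cr2O7 reacts with 6 mol Fe^2+, so n(Fe^2+) = 0.002732 x 6/1 = 0.01639 mol.
[Fe^2+] = 0.01639 / 0.03745 L = 0.438 M.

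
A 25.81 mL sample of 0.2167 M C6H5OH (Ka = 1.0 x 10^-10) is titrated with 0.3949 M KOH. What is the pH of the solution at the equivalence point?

11.57

n(C6H5OH) = 0.2167 x 0.02581 = 0.005593 mol; V(KOH) at equivalence = 0.005593/0.3949 = 0.01416 L.
At equivalence all the acid is converted to C6H5O-; total volume = 0.02581 + 0.01416 = 0.03997 L, so [C6H5O-] = 0.005593/0.03997 = 0.1399 M.
Kb = Kw/Ka = 1.0e-14 / 1.0 x 10^-10 = 0.000100.
[OH^-] = sqrt(Kb x [C6H5O-]) = sqrt(0.000100 x 0.1399) = 0.00374 M.
pOH = 2.43, so pH = 14.00 - 2.43 = 11.57.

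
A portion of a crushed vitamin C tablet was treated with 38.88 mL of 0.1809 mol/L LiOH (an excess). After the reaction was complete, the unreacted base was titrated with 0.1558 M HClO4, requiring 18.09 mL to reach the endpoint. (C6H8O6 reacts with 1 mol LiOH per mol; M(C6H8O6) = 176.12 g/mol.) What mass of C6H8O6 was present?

Total n(LiOH) added = 0.1809 x 0.03888 = 0.007033 mol.
n(HClO4) used = 0.1558 x 0.01809 = 0.002818 mol, which equals the excess n(LiOH).
So n(LiOH) consumed by the sample = 0.007033 - 0.002818 = 0.004215 mol.
n(C6H8O6) = 0.004215 / 1 = 0.004215 mol.
mass = 0.004215 mol x 176.12 g/mol = 0.742 g.

0.742 g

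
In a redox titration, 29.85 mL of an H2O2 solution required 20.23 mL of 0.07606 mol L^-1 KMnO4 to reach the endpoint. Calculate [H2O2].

0.129 M

n(KMnO4) = 0.07606 x 0.02023 = 0.001539 mol.
From the balanced equation, 2 mol KMnO4 reacts with 5 mol H2O2, so n(H2O2) = 0.001539 x 5/2 = 0.003847 mol.
[H2O2] = 0.003847 / 0.02985 L = 0.129 M.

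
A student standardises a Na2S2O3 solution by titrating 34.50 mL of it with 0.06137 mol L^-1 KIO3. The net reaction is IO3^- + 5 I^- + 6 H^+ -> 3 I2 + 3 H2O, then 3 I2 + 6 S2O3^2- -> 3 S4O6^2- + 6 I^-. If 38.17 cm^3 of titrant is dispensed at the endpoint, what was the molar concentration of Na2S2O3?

n(KIO3) = 0.06137 x 0.03817 = 0.002342 mol.
From the balanced equation, 1 mol KIO3 reacts with 6 mol Na2S2O3, so n(Na2S2O3) = 0.002342 x 6/1 = 0.01405 mol.
[Na2S2O3] = 0.01405 / 0.03450 L = 0.407 M.

0.407 M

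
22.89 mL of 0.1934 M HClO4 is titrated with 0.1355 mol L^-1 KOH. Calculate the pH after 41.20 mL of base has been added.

12.26

n(acid) = 0.1934 x 0.02289 = 0.004427 mol; n(KOH) added = 0.1355 x 0.04120 = 0.005583 mol.
Base is in excess by 0.005583 - 0.004427 = 0.001156 mol in a total volume of 0.06409 L.
[OH^-] = 0.001156/0.06409 = 0.01803 M, so pOH = 1.74 and pH = 14.00 - 1.74 = 12.26.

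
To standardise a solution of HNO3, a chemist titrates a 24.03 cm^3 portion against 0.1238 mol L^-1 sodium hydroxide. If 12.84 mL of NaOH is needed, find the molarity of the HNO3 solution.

0.0662 M

n(NaOH) delivered = 0.1238 x 0.01284 = 0.001590 mol.
For a 1:1 reaction, n(HNO3) = 0.001590 mol.
[HNO3] = 0.001590 mol / 0.02403 L = 0.0662 M.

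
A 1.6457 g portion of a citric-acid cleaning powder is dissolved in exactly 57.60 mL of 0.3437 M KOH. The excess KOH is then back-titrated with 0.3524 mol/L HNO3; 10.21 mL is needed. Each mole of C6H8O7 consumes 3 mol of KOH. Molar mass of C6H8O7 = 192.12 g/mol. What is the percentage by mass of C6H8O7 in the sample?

Total n(KOH) added = 0.3437 x 0.05760 = 0.01980 mol.
n(HNO3) used = 0.3524 x 0.01021 = 0.003598 mol, which equals the excess n(KOH).
So n(KOH) consumed by the sample = 0.01980 - 0.003598 = 0.01620 mol.
n(C6H8O7) = 0.01620 / 3 = 0.005400 mol.
mass C6H8O7 = 0.005400 x 192.12 = 1.037 g, so %C6H8O7 = 1.037/1.6457 x 100 = 63.0%.

63.0%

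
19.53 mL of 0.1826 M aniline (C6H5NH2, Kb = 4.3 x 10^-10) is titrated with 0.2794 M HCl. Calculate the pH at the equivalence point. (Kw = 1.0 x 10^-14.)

n(C6H5NH2) = 0.1826 x 0.01953 = 0.003566 mol; V(HCl) at equivalence = 0.003566/0.2794 = 0.01276 L.
At equivalence the base is fully converted to C6H5NH3+; total volume = 0.03229 L, so [C6H5NH3+] = 0.003566/0.03229 = 0.1104 M.
Ka(C6H5NH3+) = Kw/Kb = 1.0e-14 / 4.3 x 10^-10 = 2.33e-5.
[H^+] = sqrt(Ka x [C6H5NH3+]) = sqrt(2.33e-5 x 0.1104) = 0.00160 M.
pH = -log(0.00160) = 2.80.

2.80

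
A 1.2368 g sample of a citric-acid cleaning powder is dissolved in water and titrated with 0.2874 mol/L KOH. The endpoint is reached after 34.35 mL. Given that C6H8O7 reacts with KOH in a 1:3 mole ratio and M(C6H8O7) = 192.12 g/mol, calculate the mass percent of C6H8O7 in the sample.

n(KOH) = 0.2874 x 0.03435 = 0.009872 mol.
n(C6H8O7) = 0.009872 / 3 = 0.003291 mol.
mass of C6H8O7 = 0.003291 x 192.12 = 0.6322 g.
% purity = 0.6322 / 1.2368 x 100 = 51.1%.

51.1%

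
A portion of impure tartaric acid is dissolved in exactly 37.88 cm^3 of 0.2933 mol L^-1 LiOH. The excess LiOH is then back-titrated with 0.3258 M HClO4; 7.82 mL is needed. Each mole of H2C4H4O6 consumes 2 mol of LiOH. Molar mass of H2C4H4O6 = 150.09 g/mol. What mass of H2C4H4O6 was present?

Total n(LiOH) added = 0.2933 x 0.03788 = 0.01111 mol.
n(HClO4) used = 0.3258 x 0.007820 = 0.002548 mol, which equals the excess n(LiOH).
So n(LiOH) consumed by the sample = 0.01111 - 0.002548 = 0.008562 mol.
n(H2C4H4O6) = 0.008562 / 2 = 0.004281 mol.
mass = 0.004281 mol x 150.09 g/mol = 0.643 g.

0.643 g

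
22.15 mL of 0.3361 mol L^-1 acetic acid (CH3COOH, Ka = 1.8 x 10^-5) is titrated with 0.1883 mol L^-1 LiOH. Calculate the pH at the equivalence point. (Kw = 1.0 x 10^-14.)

n(CH3COOH) = 0.3361 x 0.02215 = 0.007445 mol; V(LiOH) at equivalence = 0.007445/0.1883 = 0.03954 L.
At equivalence all the acid is converted to CH3COO-; total volume = 0.02215 + 0.03954 = 0.06169 L, so [CH3COO-] = 0.007445/0.06169 = 0.1207 M.
Kb = Kw/Ka = 1.0e-14 / 1.8 x 10^-5 = 5.56e-10.
[OH^-] = sqrt(Kb x [CH3COO-]) = sqrt(5.56e-10 x 0.1207) = 8.19e-6 M.
pOH = 5.09, so pH = 14.00 - 5.09 = 8.91.

8.91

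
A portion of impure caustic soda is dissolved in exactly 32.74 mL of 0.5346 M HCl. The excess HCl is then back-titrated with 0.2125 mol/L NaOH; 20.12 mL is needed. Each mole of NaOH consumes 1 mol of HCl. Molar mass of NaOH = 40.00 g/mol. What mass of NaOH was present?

0.529 g

Total n(HCl) added = 0.5346 x 0.03274 = 0.01750 mol.
n(NaOH) used = 0.2125 x 0.02012 = 0.004275 mol, which equals the excess n(HCl).
So n(HCl) consumed by the sample = 0.01750 - 0.004275 = 0.01323 mol.
n(NaOH) = 0.01323 / 1 = 0.01323 mol.
mass = 0.01323 mol x 40.00 g/mol = 0.529 g.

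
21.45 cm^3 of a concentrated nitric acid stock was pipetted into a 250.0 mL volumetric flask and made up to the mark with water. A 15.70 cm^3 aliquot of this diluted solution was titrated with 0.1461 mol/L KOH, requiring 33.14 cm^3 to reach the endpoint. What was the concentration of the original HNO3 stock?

3.59 M

n(KOH) = 0.1461 x 0.03314 = 0.004842 mol.
n(HNO3) in the aliquot = 0.004842 mol.
[diluted HNO3] = 0.004842 / 0.01570 = 0.3084 M.
Dilution factor = 250.0/21.45 = 11.66, so [stock] = 0.3084 x 11.66 = 3.59 M.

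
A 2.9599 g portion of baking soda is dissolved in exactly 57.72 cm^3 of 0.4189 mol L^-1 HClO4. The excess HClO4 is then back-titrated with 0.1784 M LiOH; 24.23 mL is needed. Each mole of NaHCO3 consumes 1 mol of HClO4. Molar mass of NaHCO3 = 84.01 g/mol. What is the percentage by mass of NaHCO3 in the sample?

Total n(HClO4) added = 0.4189 x 0.05772 = 0.02418 mol.
n(LiOH) used = 0.1784 x 0.02423 = 0.004323 mol, which equals the excess n(HClO4).
So n(HClO4) consumed by the sample = 0.02418 - 0.004323 = 0.01986 mol.
n(NaHCO3) = 0.01986 / 1 = 0.01986 mol.
mass NaHCO3 = 0.01986 x 84.01 = 1.668 g, so %NaHCO3 = 1.668/2.9599 x 100 = 56.4%.

56.4%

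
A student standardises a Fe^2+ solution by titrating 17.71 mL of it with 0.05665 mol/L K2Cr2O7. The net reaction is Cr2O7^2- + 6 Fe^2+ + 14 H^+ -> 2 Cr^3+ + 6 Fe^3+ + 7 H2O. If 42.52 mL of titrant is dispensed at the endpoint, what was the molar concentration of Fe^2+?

0.816 M

n(K2Cr2O7) = 0.05665 x 0.04252 = 0.002409 mol.
From the balanced equation, 1 mol K2Cr2O7 reacts with 6 mol Fe^2+, so n(Fe^2+) = 0.002409 x 6/1 = 0.01445 mol.
[Fe^2+] = 0.01445 / 0.01771 L = 0.816 M.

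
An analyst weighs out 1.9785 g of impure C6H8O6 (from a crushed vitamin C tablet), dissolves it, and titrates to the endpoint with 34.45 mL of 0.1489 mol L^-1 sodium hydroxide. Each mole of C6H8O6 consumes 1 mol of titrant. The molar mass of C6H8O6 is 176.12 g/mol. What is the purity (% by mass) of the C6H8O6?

45.7%

n(NaOH) = 0.1489 x 0.03445 = 0.005130 mol.
n(C6H8O6) = 0.005130 / 1 = 0.005130 mol.
mass of C6H8O6 = 0.005130 x 176.12 = 0.9034 g.
% purity = 0.9034 / 1.9785 x 100 = 45.7%.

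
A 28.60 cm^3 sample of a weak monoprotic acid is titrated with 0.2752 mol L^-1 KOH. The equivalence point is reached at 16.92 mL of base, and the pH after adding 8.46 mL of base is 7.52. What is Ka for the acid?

8.46 mL is half of the equivalence volume, so this is the half-equivalence point where [HA] = [A^-].
At half-equivalence pH = pKa, so pKa = 7.52.
Ka = 10^(-7.52) = 3.0 x 10^-8.

3.0 x 10^-8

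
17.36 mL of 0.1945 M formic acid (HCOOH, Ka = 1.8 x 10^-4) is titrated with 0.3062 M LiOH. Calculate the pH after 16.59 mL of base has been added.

12.70

n(acid) = 0.1945 x 0.01736 = 0.003377 mol; n(LiOH) added = 0.3062 x 0.01659 = 0.005080 mol.
Base is in excess by 0.005080 - 0.003377 = 0.001703 mol in a total volume of 0.03395 L.
[OH^-] = 0.001703/0.03395 = 0.05017 M, so pOH = 1.30 and pH = 14.00 - 1.30 = 12.70.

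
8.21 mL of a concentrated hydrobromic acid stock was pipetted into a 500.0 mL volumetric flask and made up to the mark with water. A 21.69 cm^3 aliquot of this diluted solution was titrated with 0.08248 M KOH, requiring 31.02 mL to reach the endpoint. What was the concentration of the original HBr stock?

7.18 M

n(KOH) = 0.08248 x 0.03102 = 0.002559 mol.
n(HBr) in the aliquot = 0.002559 mol.
[diluted HBr] = 0.002559 / 0.02169 = 0.1180 M.
Dilution factor = 500.0/8.210 = 60.90, so [stock] = 0.1180 x 60.90 = 7.18 M.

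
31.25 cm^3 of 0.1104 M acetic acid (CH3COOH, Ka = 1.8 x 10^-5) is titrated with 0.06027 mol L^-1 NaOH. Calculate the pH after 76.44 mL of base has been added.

n(acid) = 0.1104 x 0.03125 = 0.003450 mol; n(NaOH) added = 0.06027 x 0.07644 = 0.004607 mol.
Base is in excess by 0.004607 - 0.003450 = 0.001157 mol in a total volume of 0.1077 L.
[OH^-] = 0.001157/0.1077 = 0.01074 M, so pOH = 1.97 and pH = 14.00 - 1.97 = 12.03.

12.03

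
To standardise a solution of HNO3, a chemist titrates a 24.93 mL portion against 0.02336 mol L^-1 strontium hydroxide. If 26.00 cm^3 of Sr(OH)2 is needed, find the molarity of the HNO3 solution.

n(Sr(OH)2) delivered = 0.02336 x 0.02600 = 0.0006074 mol.
The reaction is 2 HNO3 + 1 Sr(OH)2, so n(HNO3) = 0.0006074 x 2/1 = 0.001215 mol.
[HNO3] = 0.001215 mol / 0.02493 L = 0.0487 M.

0.0487 M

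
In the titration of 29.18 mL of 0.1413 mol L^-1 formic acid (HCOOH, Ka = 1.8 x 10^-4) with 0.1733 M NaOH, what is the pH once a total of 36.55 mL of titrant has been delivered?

12.53

n(acid) = 0.1413 x 0.02918 = 0.004123 mol; n(NaOH) added = 0.1733 x 0.03655 = 0.006334 mol.
Base is in excess by 0.006334 - 0.004123 = 0.002211 mol in a total volume of 0.06573 L.
[OH^-] = 0.002211/0.06573 = 0.03364 M, so pOH = 1.47 and pH = 14.00 - 1.47 = 12.53.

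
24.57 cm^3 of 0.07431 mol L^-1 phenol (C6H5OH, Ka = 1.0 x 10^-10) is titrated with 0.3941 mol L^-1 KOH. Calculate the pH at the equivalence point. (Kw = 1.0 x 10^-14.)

n(C6H5OH) = 0.07431 x 0.02457 = 0.001826 mol; V(KOH) at equivalence = 0.001826/0.3941 = 0.004633 L.
At equivalence all the acid is converted to C6H5O-; total volume = 0.02457 + 0.004633 = 0.02920 L, so [C6H5O-] = 0.001826/0.02920 = 0.06252 M.
Kb = Kw/Ka = 1.0e-14 / 1.0 x 10^-10 = 0.000100.
[OH^-] = sqrt(Kb x [C6H5O-]) = sqrt(0.000100 x 0.06252) = 0.00250 M.
pOH = 2.60, so pH = 14.00 - 2.60 = 11.40.

11.40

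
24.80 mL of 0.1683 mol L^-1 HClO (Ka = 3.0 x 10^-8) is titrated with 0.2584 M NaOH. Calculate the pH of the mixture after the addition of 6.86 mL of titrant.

7.39

Initial n(HClO) = 0.1683 x 0.02480 = 0.004174 mol.
n(NaOH) added = 0.2584 x 0.006860 = 0.001773 mol, converting that many moles of HClO to ClO-.
Remaining n(HClO) = 0.002401 mol; n(ClO-) = 0.001773 mol.
By Henderson-Hasselbalch, pH = pKa + log([A^-]/[HA]) = 7.52 + log(0.001773/0.002401) = 7.52 + (-0.13) = 7.39.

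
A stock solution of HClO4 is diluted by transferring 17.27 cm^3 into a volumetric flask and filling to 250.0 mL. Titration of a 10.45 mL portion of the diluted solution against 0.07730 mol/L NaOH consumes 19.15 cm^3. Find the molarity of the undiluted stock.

2.05 M

n(NaOH) = 0.07730 x 0.01915 = 0.001480 mol.
n(HClO4) in the aliquot = 0.001480 mol.
[diluted HClO4] = 0.001480 / 0.01045 = 0.1417 M.
Dilution factor = 250.0/17.27 = 14.48, so [stock] = 0.1417 x 14.48 = 2.05 M.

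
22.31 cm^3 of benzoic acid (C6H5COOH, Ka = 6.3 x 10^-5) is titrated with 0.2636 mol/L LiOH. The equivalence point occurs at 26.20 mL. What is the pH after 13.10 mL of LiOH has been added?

4.20

13.10 mL is exactly half the equivalence volume (26.20/2), i.e. the half-equivalence point.
There, n(HA) = n(A^-), so pH = pKa = -log(6.3 x 10^-5) = 4.20.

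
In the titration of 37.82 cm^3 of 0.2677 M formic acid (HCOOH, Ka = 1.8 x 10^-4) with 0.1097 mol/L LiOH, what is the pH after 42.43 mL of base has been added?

Initial n(HCOOH) = 0.2677 x 0.03782 = 0.01012 mol.
n(LiOH) added = 0.1097 x 0.04243 = 0.004655 mol, converting that many moles of HCOOH to HCOO-.
Remaining n(HCOOH) = 0.005470 mol; n(HCOO-) = 0.004655 mol.
By Henderson-Hasselbalch, pH = pKa + log([A^-]/[HA]) = 3.74 + log(0.004655/0.005470) = 3.74 + (-0.07) = 3.67.

3.67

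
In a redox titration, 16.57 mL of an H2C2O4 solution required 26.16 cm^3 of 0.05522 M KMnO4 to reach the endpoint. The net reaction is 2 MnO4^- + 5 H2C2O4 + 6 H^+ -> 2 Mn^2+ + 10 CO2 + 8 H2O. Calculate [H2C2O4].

0.218 M

n(KMnO4) = 0.05522 x 0.02616 = 0.001445 mol.
From the balanced equation, 2 mol KMnO4 reacts with 5 mol H2C2O4, so n(H2C2O4) = 0.001445 x 5/2 = 0.003611 mol.
[H2C2O4] = 0.003611 / 0.01657 L = 0.218 M.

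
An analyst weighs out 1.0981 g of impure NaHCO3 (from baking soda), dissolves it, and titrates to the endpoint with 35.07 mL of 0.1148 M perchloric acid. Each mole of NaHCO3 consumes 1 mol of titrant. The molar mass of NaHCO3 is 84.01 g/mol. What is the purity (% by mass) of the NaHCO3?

n(HClO4) = 0.1148 x 0.03507 = 0.004026 mol.
n(NaHCO3) = 0.004026 / 1 = 0.004026 mol.
mass of NaHCO3 = 0.004026 x 84.01 = 0.3382 g.
% purity = 0.3382 / 1.0981 x 100 = 30.8%.

30.8%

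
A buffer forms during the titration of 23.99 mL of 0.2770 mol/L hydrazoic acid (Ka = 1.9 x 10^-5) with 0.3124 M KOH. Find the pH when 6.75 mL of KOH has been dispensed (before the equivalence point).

4.39

Initial n(HN3) = 0.2770 x 0.02399 = 0.006645 mol.
n(KOH) added = 0.3124 x 0.006750 = 0.002109 mol, converting that many moles of HN3 to N3-.
Remaining n(HN3) = 0.004537 mol; n(N3-) = 0.002109 mol.
By Henderson-Hasselbalch, pH = pKa + log([A^-]/[HA]) = 4.72 + log(0.002109/0.004537) = 4.72 + (-0.33) = 4.39.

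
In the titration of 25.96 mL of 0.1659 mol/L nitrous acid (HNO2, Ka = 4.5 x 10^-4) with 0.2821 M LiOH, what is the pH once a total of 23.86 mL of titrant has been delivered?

n(acid) = 0.1659 x 0.02596 = 0.004307 mol; n(LiOH) added = 0.2821 x 0.02386 = 0.006731 mol.
Base is in excess by 0.006731 - 0.004307 = 0.002424 mol in a total volume of 0.04982 L.
[OH^-] = 0.002424/0.04982 = 0.04866 M, so pOH = 1.31 and pH = 14.00 - 1.31 = 12.69.

12.69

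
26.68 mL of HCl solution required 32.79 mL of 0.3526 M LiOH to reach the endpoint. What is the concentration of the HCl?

n(LiOH) delivered = 0.3526 x 0.03279 = 0.01156 mol.
For a 1:1 reaction, n(HCl) = 0.01156 mol.
[HCl] = 0.01156 mol / 0.02668 L = 0.433 M.

0.433 M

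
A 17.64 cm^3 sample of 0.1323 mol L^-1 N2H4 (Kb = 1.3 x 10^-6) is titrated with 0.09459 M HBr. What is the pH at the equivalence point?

4.69

n(N2H4) = 0.1323 x 0.01764 = 0.002334 mol; V(HBr) at equivalence = 0.002334/0.09459 = 0.02467 L.
At equivalence the base is fully converted to N2H5+; total volume = 0.04231 L, so [N2H5+] = 0.002334/0.04231 = 0.05516 M.
Ka(N2H5+) = Kw/Kb = 1.0e-14 / 1.3 x 10^-6 = 7.69e-9.
[H^+] = sqrt(Ka x [N2H5+]) = sqrt(7.69e-9 x 0.05516) = 2.06e-5 M.
pH = -log(2.06e-5) = 4.69.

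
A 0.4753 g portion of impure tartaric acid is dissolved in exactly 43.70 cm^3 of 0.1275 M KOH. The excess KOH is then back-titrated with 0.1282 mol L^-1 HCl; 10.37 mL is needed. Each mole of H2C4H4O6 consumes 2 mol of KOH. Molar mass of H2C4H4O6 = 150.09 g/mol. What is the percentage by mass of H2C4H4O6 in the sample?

Total n(KOH) added = 0.1275 x 0.04370 = 0.005572 mol.
n(HCl) used = 0.1282 x 0.01037 = 0.001329 mol, which equals the excess n(KOH).
So n(KOH) consumed by the sample = 0.005572 - 0.001329 = 0.004242 mol.
n(H2C4H4O6) = 0.004242 / 2 = 0.002121 mol.
mass H2C4H4O6 = 0.002121 x 150.09 = 0.3184 g, so %H2C4H4O6 = 0.3184/0.4753 x 100 = 67.0%.

67.0%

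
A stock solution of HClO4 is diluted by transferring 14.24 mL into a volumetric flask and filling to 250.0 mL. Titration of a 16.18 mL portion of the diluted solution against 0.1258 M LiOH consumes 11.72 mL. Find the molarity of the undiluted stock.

1.60 M

n(LiOH) = 0.1258 x 0.01172 = 0.001474 mol.
n(HClO4) in the aliquot = 0.001474 mol.
[diluted HClO4] = 0.001474 / 0.01618 = 0.09112 M.
Dilution factor = 250.0/14.24 = 17.56, so [stock] = 0.09112 x 17.56 = 1.60 M.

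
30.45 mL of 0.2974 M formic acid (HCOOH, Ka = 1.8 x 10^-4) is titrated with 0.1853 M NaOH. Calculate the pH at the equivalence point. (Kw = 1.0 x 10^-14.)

8.40

n(HCOOH) = 0.2974 x 0.03045 = 0.009056 mol; V(NaOH) at equivalence = 0.009056/0.1853 = 0.04887 L.
At equivalence all the acid is converted to HCOO-; total volume = 0.03045 + 0.04887 = 0.07932 L, so [HCOO-] = 0.009056/0.07932 = 0.1142 M.
Kb = Kw/Ka = 1.0e-14 / 1.8 x 10^-4 = 5.56e-11.
[OH^-] = sqrt(Kb x [HCOO-]) = sqrt(5.56e-11 x 0.1142) = 2.52e-6 M.
pOH = 5.60, so pH = 14.00 - 5.60 = 8.40.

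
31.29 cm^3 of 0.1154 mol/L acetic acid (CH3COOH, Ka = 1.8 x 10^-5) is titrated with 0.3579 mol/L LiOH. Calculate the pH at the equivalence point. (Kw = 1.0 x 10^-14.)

8.84

n(CH3COOH) = 0.1154 x 0.03129 = 0.003611 mol; V(LiOH) at equivalence = 0.003611/0.3579 = 0.01009 L.
At equivalence all the acid is converted to CH3COO-; total volume = 0.03129 + 0.01009 = 0.04138 L, so [CH3COO-] = 0.003611/0.04138 = 0.08726 M.
Kb = Kw/Ka = 1.0e-14 / 1.8 x 10^-5 = 5.56e-10.
[OH^-] = sqrt(Kb x [CH3COO-]) = sqrt(5.56e-10 x 0.08726) = 6.96e-6 M.
pOH = 5.16, so pH = 14.00 - 5.16 = 8.84.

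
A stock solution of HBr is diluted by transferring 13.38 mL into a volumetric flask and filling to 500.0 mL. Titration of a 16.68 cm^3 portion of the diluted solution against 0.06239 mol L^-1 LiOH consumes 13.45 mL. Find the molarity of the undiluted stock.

1.88 M

n(LiOH) = 0.06239 x 0.01345 = 0.0008391 mol.
n(HBr) in the aliquot = 0.0008391 mol.
[diluted HBr] = 0.0008391 / 0.01668 = 0.05031 M.
Dilution factor = 500.0/13.38 = 37.37, so [stock] = 0.05031 x 37.37 = 1.88 M.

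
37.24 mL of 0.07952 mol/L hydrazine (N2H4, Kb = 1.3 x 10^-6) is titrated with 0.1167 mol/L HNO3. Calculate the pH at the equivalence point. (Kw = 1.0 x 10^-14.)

4.72

n(N2H4) = 0.07952 x 0.03724 = 0.002961 mol; V(HNO3) at equivalence = 0.002961/0.1167 = 0.02538 L.
At equivalence the base is fully converted to N2H5+; total volume = 0.06262 L, so [N2H5+] = 0.002961/0.06262 = 0.04729 M.
Ka(N2H5+) = Kw/Kb = 1.0e-14 / 1.3 x 10^-6 = 7.69e-9.
[H^+] = sqrt(Ka x [N2H5+]) = sqrt(7.69e-9 x 0.04729) = 1.91e-5 M.
pH = -log(1.91e-5) = 4.72.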